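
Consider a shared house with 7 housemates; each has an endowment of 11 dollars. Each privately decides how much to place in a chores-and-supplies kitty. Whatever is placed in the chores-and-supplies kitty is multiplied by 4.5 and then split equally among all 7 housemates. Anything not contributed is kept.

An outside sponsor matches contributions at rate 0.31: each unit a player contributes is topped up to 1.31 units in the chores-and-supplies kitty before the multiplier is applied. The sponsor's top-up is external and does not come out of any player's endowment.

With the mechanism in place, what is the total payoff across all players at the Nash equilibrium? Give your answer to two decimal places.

77.00 dollars

The effective private return is 4.5 × 1.31 / 7 = 0.8421, which is still under 1, so the mechanism doesn't change anyone's dominant strategy: zero contribution.
At the Nash equilibrium no one contributes; group total payoff = 7 × 11 = 77.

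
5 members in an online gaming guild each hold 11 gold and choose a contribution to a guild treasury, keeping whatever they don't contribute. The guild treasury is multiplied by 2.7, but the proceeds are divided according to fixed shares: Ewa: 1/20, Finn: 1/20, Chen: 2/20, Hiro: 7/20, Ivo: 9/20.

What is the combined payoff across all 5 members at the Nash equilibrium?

Player j's private return per contributed unit is 2.7 × (j's share). Contributing is weakly dominant for j when that share is at least 1/2.7 = 0.3704, and contributing 0 is dominant otherwise.
Only Ivo (9/20) clears that bar, contributing 11; the remaining 4 contribute 0. Total contributed: 11.
The guild treasury pays out 2.7 × 11 = 29.70 in total (split across the unequal shares, but the aggregate is all that matters for the group sum).
The 4 free-riders keep 11 each, adding 44. Group total = 44 + 29.70 = 73.70.

73.70 gold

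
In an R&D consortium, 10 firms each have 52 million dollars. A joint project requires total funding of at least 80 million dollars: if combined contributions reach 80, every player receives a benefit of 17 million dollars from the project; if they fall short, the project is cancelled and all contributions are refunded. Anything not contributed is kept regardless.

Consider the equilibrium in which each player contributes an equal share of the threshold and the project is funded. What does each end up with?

Equal share of the threshold: 80/10 = 8.
At this profile no one gains by cutting their contribution: any cut drops the total below 80, the project is cancelled, contributions are refunded, and the deviator ends with 52, which is less than 52 − 8 + 17 = 61. Contributing more than 8 just wastes the excess. So contributing exactly 8 is a best response.
Each player's payoff: 52 − 8 + 17 = 61.

61 million dollars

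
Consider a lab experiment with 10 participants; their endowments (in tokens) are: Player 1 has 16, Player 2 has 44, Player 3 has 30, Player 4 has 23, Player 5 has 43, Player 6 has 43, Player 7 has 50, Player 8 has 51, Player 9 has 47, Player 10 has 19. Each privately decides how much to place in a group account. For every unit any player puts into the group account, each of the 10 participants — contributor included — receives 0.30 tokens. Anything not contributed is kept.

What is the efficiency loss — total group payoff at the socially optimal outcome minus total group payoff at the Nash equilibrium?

732.00 tokens

The private return per contributed unit is 0.30 < 1 for everyone, so the Nash equilibrium is zero contribution and the group total is Σ E_j = 16 + 44 + 30 + 23 + 43 + 43 + 50 + 51 + 47 + 19 = 366.
Each contributed unit returns 3.000 to the group, so the social optimum is full contribution by everyone: group total = 3.000 × 366 = 1098.00.
Efficiency loss = (3.000 − 1) × 366 = 732.00.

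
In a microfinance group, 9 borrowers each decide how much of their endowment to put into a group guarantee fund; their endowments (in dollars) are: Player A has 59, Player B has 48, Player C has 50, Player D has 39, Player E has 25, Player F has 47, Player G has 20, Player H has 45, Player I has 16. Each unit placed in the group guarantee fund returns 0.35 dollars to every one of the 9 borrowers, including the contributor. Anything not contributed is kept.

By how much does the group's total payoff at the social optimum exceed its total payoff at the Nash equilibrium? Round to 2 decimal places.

The private return per contributed unit is 0.35 < 1 for everyone, so the Nash equilibrium is zero contribution and the group total is Σ E_j = 59 + 48 + 50 + 39 + 25 + 47 + 20 + 45 + 16 = 349.
Each contributed unit returns 3.150 to the group, so the social optimum is full contribution by everyone: group total = 3.150 × 349 = 1099.35.
Efficiency loss = (3.150 − 1) × 349 = 750.35.

750.35 dollars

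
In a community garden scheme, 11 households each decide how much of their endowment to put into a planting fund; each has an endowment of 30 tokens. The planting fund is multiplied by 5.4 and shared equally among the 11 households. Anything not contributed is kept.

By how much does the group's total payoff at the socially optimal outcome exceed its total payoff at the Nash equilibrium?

1452.00 tokens

Each contributed unit returns 5.4/11 = 0.4909 to its contributor — below 1 — so contributing 0 is dominant for every player. At the Nash equilibrium everyone keeps their 30, and the group total is 11 × 30 = 330.
Each contributed unit returns 5.400 to the group as a whole (0.4909 to each of 11 players), which exceeds 1, so the social optimum is full contribution: group total = 5.400 × 330 = 1782.00.
Efficiency loss = 1782.00 − 330 = 1452.00.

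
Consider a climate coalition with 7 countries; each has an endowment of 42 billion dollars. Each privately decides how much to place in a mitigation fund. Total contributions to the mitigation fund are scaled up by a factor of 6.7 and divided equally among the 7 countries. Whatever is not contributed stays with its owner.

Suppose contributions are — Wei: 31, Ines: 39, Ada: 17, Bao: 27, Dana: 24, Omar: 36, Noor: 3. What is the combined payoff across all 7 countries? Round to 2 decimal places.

Total contributed: 31 + 39 + 17 + 27 + 24 + 36 + 3 = 177; total kept: 7 × 42 − 177 = 117.
The mitigation fund pays out 6.7 × 177 = 1185.90 in aggregate.
Group total = 117 + 1185.90 = 1302.90.

1302.90 billion dollars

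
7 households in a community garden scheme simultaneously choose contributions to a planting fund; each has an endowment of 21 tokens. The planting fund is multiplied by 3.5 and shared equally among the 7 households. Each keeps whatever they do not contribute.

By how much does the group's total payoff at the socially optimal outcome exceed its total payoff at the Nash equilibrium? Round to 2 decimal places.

367.50 tokens

Each contributed unit returns 3.5/7 = 0.5000 to its contributor — below 1 — so contributing 0 is dominant for every player. At the Nash equilibrium everyone keeps their 21, and the group total is 7 × 21 = 147.
Each contributed unit returns 3.500 to the group as a whole (0.5000 to each of 7 players), which exceeds 1, so the social optimum is full contribution: group total = 3.500 × 147 = 514.50.
Efficiency loss = 514.50 − 147 = 367.50.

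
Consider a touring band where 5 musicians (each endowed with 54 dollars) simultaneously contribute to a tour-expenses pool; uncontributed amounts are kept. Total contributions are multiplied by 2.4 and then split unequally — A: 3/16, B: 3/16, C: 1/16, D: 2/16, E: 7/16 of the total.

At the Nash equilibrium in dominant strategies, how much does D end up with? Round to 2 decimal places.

70.20 dollars

Player j's private return per contributed unit is 2.4 × (j's share). Contributing is weakly dominant for j when that share is at least 1/2.4 = 0.4167, and contributing 0 is dominant otherwise.
E alone (share 7/16) is above the threshold, contributing 54; the remaining 4 contribute 0. Total contributed: 54.
D keeps 54 and receives 2.4 × 54 × 2/16 = 16.20 from the tour-expenses pool, for a payoff of 70.20.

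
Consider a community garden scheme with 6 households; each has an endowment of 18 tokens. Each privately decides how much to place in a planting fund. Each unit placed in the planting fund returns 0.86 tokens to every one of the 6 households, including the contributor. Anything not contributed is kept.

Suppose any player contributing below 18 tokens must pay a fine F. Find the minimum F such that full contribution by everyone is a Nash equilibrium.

2.52 tokens

Given the others contribute fully, the best deviation is to contribute 0 (any partial contribution still incurs the fine and gives up units whose private return 0.86 is below 1).
Deviating from 18 to 0 saves 18 tokens but forfeits the deviator's share of the drop in the planting fund: 0.86 × 18 = 15.48.
So the deviation gain is 18 − 15.48 = 2.52, and the fine must be at least 2.52 tokens to wipe it out.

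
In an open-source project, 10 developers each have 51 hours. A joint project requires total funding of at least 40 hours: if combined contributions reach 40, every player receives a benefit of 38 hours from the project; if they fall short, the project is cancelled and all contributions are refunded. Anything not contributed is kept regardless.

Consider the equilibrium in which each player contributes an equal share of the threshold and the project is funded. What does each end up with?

85 hours

Equal share of the threshold: 40/10 = 4.
At this profile no one gains by cutting their contribution: any cut drops the total below 40, the project is cancelled, contributions are refunded, and the deviator ends with 51, which is less than 51 − 4 + 38 = 85. Contributing more than 4 just wastes the excess. So contributing exactly 4 is a best response.
Each player's payoff: 51 − 4 + 38 = 85.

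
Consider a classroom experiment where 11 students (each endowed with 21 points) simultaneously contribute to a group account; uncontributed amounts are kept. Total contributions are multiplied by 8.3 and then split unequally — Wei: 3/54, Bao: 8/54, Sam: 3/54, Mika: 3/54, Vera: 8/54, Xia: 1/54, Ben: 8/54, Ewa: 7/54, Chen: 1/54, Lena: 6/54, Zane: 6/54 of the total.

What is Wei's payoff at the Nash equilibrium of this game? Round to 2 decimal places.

59.73 points

Each unit j contributes comes back to j as 8.3 × (j's share), so j prefers to contribute only if that share exceeds 1/8.3 = 0.1205; otherwise keeping the unit dominates.
Bao, Vera, Ben and Ewa are above the threshold, contributing 21 each; the remaining 7 contribute 0. Total contributed: 84.
Wei keeps 21 and receives 8.3 × 84 × 3/54 = 38.73 from the group account, for a payoff of 59.73.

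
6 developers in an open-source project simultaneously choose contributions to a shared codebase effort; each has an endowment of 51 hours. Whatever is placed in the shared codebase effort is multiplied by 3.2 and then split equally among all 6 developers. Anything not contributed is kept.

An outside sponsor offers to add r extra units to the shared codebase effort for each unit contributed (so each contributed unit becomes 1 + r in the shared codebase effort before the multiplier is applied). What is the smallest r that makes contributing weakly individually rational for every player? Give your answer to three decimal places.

0.875

With matching at rate r, one contributed unit becomes (1 + r) in the shared codebase effort and returns 3.2 × (1 + r) / 6 to the contributor.
Setting this equal to 1: 1 + r = 6/3.2 = 1.8750.
So the minimum matching rate is r = 1.8750 − 1 = 0.875.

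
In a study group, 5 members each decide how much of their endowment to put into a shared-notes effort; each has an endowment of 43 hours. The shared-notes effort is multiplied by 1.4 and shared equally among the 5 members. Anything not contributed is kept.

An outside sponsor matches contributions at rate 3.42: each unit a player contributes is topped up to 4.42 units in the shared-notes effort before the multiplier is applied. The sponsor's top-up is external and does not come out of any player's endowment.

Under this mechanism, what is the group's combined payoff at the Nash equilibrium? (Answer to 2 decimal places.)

1330.42 hours

The effective private return per unit is now 1.4 × 4.42 / 5 = 1.2376 > 1, so every player's dominant strategy flips to full contribution.
At the Nash equilibrium everyone contributes 43. Group total payoff = 1.4 × 4.42 × 215 = 1330.42.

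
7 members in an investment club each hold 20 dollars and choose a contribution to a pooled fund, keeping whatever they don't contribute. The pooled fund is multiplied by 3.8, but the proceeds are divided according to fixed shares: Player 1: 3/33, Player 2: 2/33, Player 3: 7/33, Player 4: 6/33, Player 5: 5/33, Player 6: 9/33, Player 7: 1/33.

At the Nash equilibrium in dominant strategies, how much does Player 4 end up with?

33.82 dollars

A player with share s gets back 3.8·s per unit contributed, so full contribution is dominant for anyone with s > 1/3.8 = 0.2632 and zero contribution is dominant for anyone below.
The only share above 0.2632 is Player 6's 9/33, contributing 20; the remaining 6 contribute 0. Total contributed: 20.
Player 4 keeps 20 and receives 3.8 × 20 × 6/33 = 13.82 from the pooled fund, for a payoff of 33.82.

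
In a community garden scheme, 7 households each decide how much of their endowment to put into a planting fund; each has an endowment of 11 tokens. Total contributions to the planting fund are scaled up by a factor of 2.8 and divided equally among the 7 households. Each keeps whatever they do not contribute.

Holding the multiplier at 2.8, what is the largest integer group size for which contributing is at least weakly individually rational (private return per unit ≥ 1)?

Private return per unit is 2.8/(group size), which is ≥ 1 whenever the group size is ≤ 2.8.
The largest such integer is 2.

2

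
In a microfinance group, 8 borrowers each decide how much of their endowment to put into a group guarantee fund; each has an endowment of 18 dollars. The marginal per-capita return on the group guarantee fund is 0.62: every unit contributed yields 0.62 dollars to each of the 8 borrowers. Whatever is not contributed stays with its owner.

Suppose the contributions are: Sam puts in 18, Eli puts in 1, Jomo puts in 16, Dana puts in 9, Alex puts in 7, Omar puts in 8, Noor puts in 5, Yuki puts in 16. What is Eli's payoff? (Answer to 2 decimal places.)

66.60 dollars

Total contributed: 18 + 1 + 16 + 9 + 7 + 8 + 5 + 16 = 80.
Each receives 0.62 × 80 = 49.60 from the group guarantee fund.
Eli keeps 18 − 1 = 17, so Eli's payoff is 17 + 49.60 = 66.60.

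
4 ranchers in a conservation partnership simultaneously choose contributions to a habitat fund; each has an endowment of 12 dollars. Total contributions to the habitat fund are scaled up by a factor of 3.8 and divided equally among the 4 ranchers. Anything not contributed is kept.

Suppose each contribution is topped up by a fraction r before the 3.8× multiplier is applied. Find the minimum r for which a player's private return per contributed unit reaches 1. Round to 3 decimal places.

0.053

With matching at rate r, one contributed unit becomes (1 + r) in the habitat fund and returns 3.8 × (1 + r) / 4 to the contributor.
Setting this equal to 1: 1 + r = 4/3.8 = 1.0526.
So the minimum matching rate is r = 1.0526 − 1 = 0.053.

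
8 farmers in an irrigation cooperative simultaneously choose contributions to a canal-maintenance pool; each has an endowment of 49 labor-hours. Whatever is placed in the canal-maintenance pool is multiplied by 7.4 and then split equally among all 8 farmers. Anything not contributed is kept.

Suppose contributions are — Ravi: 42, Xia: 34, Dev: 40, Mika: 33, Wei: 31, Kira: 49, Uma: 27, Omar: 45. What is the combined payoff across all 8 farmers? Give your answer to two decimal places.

2318.40 labor-hours

Total contributed: 42 + 34 + 40 + 33 + 31 + 49 + 27 + 45 = 301; total kept: 8 × 49 − 301 = 91.
The canal-maintenance pool pays out 7.4 × 301 = 2227.40 in aggregate.
Group total = 91 + 2227.40 = 2318.40.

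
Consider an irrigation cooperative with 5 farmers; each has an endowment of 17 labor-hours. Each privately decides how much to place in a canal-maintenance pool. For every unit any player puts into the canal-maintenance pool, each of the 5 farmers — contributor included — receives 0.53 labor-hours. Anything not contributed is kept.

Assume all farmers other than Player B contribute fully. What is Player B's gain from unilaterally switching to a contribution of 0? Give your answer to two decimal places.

Switching from a contribution of 17 to 0 lets Player B keep an extra 17 labor-hours, but lowers the canal-maintenance pool by 17, which costs Player B their own share of that drop: 0.53 × 17 = 9.01.
Net gain = 17 − 9.01 = 7.99. The private return per contributed unit (0.53) is below 1, so free-riding is indeed the best response regardless of what the others do.

7.99 labor-hours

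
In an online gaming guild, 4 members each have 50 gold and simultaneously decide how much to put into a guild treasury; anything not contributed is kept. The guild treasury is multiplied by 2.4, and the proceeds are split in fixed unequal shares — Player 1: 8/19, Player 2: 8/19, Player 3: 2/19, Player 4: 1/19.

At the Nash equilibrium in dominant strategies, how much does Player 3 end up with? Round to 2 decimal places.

75.26 gold

Each unit j contributes comes back to j as 2.4 × (j's share), so j prefers to contribute only if that share exceeds 1/2.4 = 0.4167; otherwise keeping the unit dominates.
The shares above 0.4167 belong to Player 1 and Player 2, contributing 50 each; the remaining 2 contribute 0. Total contributed: 100.
Player 3 keeps 50 and receives 2.4 × 100 × 2/19 = 25.26 from the guild treasury, for a payoff of 75.26.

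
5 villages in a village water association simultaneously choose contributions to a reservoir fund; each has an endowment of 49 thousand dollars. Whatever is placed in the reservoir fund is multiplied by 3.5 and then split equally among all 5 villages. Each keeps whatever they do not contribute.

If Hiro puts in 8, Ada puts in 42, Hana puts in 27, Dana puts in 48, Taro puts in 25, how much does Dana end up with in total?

Total contributed: 8 + 42 + 27 + 48 + 25 = 150.
Each receives 3.5 × 150 / 5 = 105.00 from the reservoir fund.
Dana keeps 49 − 48 = 1, so Dana's payoff is 1 + 105.00 = 106.00.

106.00 thousand dollars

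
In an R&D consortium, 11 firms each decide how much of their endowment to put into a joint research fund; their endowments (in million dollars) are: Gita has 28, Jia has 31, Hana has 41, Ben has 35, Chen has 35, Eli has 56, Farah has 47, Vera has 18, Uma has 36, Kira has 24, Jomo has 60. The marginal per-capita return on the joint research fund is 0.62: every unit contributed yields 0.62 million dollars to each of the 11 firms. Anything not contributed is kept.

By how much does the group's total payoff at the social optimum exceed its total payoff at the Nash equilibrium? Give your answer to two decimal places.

The private return per contributed unit is 0.62 < 1 for everyone, so the Nash equilibrium is zero contribution and the group total is Σ E_j = 28 + 31 + 41 + 35 + 35 + 56 + 47 + 18 + 36 + 24 + 60 = 411.
Each contributed unit returns 6.820 to the group, so the social optimum is full contribution by everyone: group total = 6.820 × 411 = 2803.02.
Efficiency loss = (6.820 − 1) × 411 = 2392.02.

2392.02 million dollars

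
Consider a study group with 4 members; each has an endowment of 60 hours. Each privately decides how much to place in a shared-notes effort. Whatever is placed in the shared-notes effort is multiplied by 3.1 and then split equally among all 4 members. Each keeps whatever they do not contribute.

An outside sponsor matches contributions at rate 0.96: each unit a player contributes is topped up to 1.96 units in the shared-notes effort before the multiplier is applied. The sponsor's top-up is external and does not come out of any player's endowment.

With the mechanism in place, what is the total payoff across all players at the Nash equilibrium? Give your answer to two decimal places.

Under the mechanism each unit contributed yields 3.1 × 1.96 / 4 = 1.5190 back to its contributor per unit of net cost, which exceeds 1, making full contribution the dominant choice for everyone.
So the Nash equilibrium is full contribution by all 4; the group earns 3.1 × 1.96 × 240 = 1458.24.

1458.24 hours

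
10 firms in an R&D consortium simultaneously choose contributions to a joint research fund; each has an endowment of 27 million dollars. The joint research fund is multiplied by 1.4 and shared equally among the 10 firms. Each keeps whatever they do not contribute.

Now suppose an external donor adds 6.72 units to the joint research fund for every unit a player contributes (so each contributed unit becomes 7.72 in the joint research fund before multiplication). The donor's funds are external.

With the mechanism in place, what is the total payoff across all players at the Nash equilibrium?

2918.16 million dollars

The effective private return per unit is now 1.4 × 7.72 / 10 = 1.0808 > 1, so every player's dominant strategy flips to full contribution.
So the Nash equilibrium is full contribution by all 10; the group earns 1.4 × 7.72 × 270 = 2918.16.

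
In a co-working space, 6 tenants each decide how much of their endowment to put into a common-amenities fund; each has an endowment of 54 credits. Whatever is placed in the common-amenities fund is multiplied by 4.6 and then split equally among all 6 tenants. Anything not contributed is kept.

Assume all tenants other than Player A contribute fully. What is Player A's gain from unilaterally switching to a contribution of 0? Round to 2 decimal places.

Switching from a contribution of 54 to 0 lets Player A keep an extra 54 credits, but lowers the common-amenities fund by 54, which costs Player A their own share of that drop: 4.6/6 × 54 = 41.40.
Net gain = 54 − 41.40 = 12.60. The private return per contributed unit (0.7667) is below 1, so free-riding is indeed the best response regardless of what the others do.

12.60 credits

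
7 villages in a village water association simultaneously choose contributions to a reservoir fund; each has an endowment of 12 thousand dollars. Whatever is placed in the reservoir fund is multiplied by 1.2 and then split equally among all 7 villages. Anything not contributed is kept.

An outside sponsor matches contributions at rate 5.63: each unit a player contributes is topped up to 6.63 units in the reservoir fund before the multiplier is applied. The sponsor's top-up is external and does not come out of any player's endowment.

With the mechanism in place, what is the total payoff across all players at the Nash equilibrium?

The effective private return per unit is now 1.2 × 6.63 / 7 = 1.1366 > 1, so every player's dominant strategy flips to full contribution.
At the Nash equilibrium everyone contributes 12. Group total payoff = 1.2 × 6.63 × 84 = 668.30.

668.30 thousand dollars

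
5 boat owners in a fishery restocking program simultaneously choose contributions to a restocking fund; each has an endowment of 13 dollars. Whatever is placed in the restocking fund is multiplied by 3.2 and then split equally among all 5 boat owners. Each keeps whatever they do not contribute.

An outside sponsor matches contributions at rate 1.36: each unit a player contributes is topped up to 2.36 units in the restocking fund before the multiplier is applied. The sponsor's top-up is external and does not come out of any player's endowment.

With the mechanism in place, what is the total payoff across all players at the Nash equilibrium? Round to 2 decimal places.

490.88 dollars

With the mechanism, a contributed unit returns 3.2 × 2.36 / 5 = 1.5104 per unit of net cost to the contributor — now above 1 — so contributing fully is weakly dominant for every player.
So the Nash equilibrium is full contribution by all 5; the group earns 3.2 × 2.36 × 65 = 490.88.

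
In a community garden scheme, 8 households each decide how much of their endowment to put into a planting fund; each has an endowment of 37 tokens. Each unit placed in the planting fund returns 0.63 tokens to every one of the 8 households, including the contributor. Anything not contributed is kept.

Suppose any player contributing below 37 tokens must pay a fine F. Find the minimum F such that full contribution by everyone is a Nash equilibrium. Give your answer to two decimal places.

13.69 tokens

Given the others contribute fully, the best deviation is to contribute 0 (any partial contribution still incurs the fine and gives up units whose private return 0.63 is below 1).
Deviating from 37 to 0 saves 37 tokens but forfeits the deviator's share of the drop in the planting fund: 0.63 × 37 = 23.31.
So the deviation gain is 37 − 23.31 = 13.69, and the fine must be at least 13.69 tokens to wipe it out.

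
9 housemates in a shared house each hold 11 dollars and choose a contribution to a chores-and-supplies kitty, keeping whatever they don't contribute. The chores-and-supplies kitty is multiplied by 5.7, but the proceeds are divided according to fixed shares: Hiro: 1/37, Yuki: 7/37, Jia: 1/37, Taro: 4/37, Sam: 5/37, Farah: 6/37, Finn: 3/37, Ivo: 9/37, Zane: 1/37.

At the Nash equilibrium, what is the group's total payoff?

202.40 dollars

For player j, contributing a unit is worthwhile iff 5.7 × (j's share) ≥ 1, i.e. iff j's share is at least 0.1754.
Yuki and Ivo are above the threshold, contributing 11 each; the remaining 7 contribute 0. Total contributed: 22.
The chores-and-supplies kitty pays out 5.7 × 22 = 125.40 in total (split across the unequal shares, but the aggregate is all that matters for the group sum).
The 7 free-riders keep 11 each, adding 77. Group total = 77 + 125.40 = 202.40.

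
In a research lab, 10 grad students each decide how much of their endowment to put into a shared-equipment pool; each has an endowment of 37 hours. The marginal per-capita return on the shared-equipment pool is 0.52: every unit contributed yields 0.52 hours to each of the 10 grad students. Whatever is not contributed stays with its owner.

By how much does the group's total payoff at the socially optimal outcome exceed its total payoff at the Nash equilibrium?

1554.00 hours

The private return per contributed unit is 0.52 < 1, so contributing 0 is dominant for every player. At the Nash equilibrium everyone keeps their 37, and the group total is 10 × 37 = 370.
Each contributed unit returns 5.200 to the group as a whole (0.52 to each of 10 players), which exceeds 1, so the social optimum is full contribution: group total = 5.200 × 370 = 1924.00.
Efficiency loss = 1924.00 − 370 = 1554.00.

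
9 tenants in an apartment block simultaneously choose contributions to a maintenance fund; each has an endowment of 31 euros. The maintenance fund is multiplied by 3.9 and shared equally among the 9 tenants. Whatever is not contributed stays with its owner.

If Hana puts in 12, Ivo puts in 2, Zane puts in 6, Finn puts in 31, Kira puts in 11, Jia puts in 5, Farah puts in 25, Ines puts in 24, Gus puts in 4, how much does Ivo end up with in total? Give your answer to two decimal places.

81.00 euros

Total contributed: 12 + 2 + 6 + 31 + 11 + 5 + 25 + 24 + 4 = 120.
Each receives 3.9 × 120 / 9 = 52.00 from the maintenance fund.
Ivo keeps 31 − 2 = 29, so Ivo's payoff is 29 + 52.00 = 81.00.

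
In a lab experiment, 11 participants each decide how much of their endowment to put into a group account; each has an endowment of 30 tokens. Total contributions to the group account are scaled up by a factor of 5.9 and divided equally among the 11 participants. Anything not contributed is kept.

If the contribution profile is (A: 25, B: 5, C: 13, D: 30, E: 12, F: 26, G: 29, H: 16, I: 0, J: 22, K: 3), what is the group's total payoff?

1216.90 tokens

Total contributed: 25 + 5 + 13 + 30 + 12 + 26 + 29 + 16 + 0 + 22 + 3 = 181; total kept: 11 × 30 − 181 = 149.
The group account pays out 5.9 × 181 = 1067.90 in aggregate.
Group total = 149 + 1067.90 = 1216.90.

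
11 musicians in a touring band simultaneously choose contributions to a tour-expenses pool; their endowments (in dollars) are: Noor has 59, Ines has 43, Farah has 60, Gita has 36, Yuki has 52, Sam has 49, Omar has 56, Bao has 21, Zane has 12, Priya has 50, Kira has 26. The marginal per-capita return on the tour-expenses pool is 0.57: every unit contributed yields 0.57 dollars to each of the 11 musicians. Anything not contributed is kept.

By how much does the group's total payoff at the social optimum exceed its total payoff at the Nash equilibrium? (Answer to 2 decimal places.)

2445.28 dollars

The private return per contributed unit is 0.57 < 1 for everyone, so the Nash equilibrium is zero contribution and the group total is Σ E_j = 59 + 43 + 60 + 36 + 52 + 49 + 56 + 21 + 12 + 50 + 26 = 464.
Each contributed unit returns 6.270 to the group, so the social optimum is full contribution by everyone: group total = 6.270 × 464 = 2909.28.
Efficiency loss = (6.270 − 1) × 464 = 2445.28.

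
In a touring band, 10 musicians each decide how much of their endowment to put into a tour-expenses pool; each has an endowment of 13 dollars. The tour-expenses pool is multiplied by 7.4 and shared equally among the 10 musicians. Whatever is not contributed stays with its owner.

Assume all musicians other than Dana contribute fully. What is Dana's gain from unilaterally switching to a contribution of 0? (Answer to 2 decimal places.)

3.38 dollars

Switching from a contribution of 13 to 0 lets Dana keep an extra 13 dollars, but lowers the tour-expenses pool by 13, which costs Dana their own share of that drop: 7.4/10 × 13 = 9.62.
Net gain = 13 − 9.62 = 3.38. The private return per contributed unit (0.7400) is below 1, so free-riding is indeed the best response regardless of what the others do.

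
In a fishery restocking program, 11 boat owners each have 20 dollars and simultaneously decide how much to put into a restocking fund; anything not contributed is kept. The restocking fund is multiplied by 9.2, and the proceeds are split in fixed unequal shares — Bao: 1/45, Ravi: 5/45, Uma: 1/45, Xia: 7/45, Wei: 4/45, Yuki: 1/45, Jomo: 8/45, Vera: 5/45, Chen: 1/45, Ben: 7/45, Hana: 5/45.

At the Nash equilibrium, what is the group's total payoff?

For player j, contributing a unit is worthwhile iff 9.2 × (j's share) ≥ 1, i.e. iff j's share is at least 0.1087.
Ravi, Xia, Jomo, Vera, Ben and Hana clear that bar, contributing 20 each; the remaining 5 contribute 0. Total contributed: 120.
The restocking fund pays out 9.2 × 120 = 1104.00 in total (split across the unequal shares, but the aggregate is all that matters for the group sum).
The 5 free-riders keep 20 each, adding 100. Group total = 100 + 1104.00 = 1204.00.

1204.00 dollars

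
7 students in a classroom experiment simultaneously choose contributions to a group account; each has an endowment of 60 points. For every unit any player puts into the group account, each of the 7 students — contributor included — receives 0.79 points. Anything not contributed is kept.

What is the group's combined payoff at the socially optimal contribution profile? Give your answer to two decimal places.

Each contributed unit returns 5.530 to the group as a whole (0.79 to each of 7 players), which exceeds 1, so the social optimum is full contribution: group total = 5.530 × 420 = 2322.60.

2322.60 points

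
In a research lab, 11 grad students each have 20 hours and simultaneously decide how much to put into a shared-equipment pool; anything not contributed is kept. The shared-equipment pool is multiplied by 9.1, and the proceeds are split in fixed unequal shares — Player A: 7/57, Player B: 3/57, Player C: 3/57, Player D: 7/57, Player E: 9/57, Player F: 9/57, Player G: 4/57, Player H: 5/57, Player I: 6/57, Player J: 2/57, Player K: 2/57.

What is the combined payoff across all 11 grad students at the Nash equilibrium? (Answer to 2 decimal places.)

868.00 hours

Player j's private return per contributed unit is 9.1 × (j's share). Contributing is weakly dominant for j when that share is at least 1/9.1 = 0.1099, and contributing 0 is dominant otherwise.
Player A, Player D, Player E and Player F are above the threshold, contributing 20 each; the remaining 7 contribute 0. Total contributed: 80.
The shared-equipment pool pays out 9.1 × 80 = 728.00 in total (split across the unequal shares, but the aggregate is all that matters for the group sum).
The 7 free-riders keep 20 each, adding 140. Group total = 140 + 728.00 = 868.00.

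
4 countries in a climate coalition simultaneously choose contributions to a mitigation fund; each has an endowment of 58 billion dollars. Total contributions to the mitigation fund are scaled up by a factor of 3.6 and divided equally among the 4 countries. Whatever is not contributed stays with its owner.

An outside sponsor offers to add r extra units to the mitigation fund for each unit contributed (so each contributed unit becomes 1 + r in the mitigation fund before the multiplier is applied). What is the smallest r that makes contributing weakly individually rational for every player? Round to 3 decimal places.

With matching at rate r, one contributed unit becomes (1 + r) in the mitigation fund and returns 3.6 × (1 + r) / 4 to the contributor.
Setting this equal to 1: 1 + r = 4/3.6 = 1.1111.
So the minimum matching rate is r = 1.1111 − 1 = 0.111.

0.111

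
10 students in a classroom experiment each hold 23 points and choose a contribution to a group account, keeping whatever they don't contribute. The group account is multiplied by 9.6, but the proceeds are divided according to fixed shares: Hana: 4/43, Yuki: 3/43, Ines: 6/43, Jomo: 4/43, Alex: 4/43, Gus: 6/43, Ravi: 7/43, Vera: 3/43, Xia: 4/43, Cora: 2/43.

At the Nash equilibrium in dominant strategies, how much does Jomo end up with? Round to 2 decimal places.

Each unit j contributes comes back to j as 9.6 × (j's share), so j prefers to contribute only if that share exceeds 1/9.6 = 0.1042; otherwise keeping the unit dominates.
Ines, Gus and Ravi are above the threshold, contributing 23 each; the remaining 7 contribute 0. Total contributed: 69.
Jomo keeps 23 and receives 9.6 × 69 × 4/43 = 61.62 from the group account, for a payoff of 84.62.

84.62 points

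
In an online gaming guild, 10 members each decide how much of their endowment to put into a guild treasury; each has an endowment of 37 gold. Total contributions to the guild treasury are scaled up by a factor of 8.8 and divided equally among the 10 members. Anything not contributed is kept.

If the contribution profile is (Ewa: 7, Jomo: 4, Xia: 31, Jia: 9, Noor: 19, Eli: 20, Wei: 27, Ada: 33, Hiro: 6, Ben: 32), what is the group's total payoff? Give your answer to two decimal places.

1836.40 gold

Total contributed: 7 + 4 + 31 + 9 + 19 + 20 + 27 + 33 + 6 + 32 = 188; total kept: 10 × 37 − 188 = 182.
The guild treasury pays out 8.8 × 188 = 1654.40 in aggregate.
Group total = 182 + 1654.40 = 1836.40.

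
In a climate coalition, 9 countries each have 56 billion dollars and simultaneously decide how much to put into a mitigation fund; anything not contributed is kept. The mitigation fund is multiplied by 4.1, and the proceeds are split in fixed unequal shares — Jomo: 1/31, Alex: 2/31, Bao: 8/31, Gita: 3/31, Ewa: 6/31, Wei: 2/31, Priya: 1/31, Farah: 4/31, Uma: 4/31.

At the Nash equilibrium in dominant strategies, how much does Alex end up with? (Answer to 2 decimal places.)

70.81 billion dollars

Player j's private return per contributed unit is 4.1 × (j's share). Contributing is weakly dominant for j when that share is at least 1/4.1 = 0.2439, and contributing 0 is dominant otherwise.
Bao alone (share 8/31) is above the threshold, contributing 56; the remaining 8 contribute 0. Total contributed: 56.
Alex keeps 56 and receives 4.1 × 56 × 2/31 = 14.81 from the mitigation fund, for a payoff of 70.81.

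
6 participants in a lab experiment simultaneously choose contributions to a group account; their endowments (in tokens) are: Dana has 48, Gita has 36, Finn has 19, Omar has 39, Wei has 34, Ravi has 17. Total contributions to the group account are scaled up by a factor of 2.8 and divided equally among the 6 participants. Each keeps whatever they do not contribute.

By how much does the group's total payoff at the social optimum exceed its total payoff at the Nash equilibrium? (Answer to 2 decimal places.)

The private return per contributed unit is 2.8/6 = 0.4667 < 1 for every player regardless of endowment, so the Nash equilibrium is zero contribution and the group total is Σ E_j = 48 + 36 + 19 + 39 + 34 + 17 = 193.
Each contributed unit returns 2.800 to the group, so the social optimum is full contribution by everyone: group total = 2.800 × 193 = 540.40.
Efficiency loss = (2.800 − 1) × 193 = 347.40.

347.40 tokens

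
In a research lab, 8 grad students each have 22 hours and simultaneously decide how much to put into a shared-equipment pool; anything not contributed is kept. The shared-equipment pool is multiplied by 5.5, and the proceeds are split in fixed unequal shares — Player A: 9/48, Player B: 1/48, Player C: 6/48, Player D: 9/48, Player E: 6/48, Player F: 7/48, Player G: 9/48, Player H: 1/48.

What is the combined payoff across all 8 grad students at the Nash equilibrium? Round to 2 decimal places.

Each unit j contributes comes back to j as 5.5 × (j's share), so j prefers to contribute only if that share exceeds 1/5.5 = 0.1818; otherwise keeping the unit dominates.
Player A, Player D and Player G are above the threshold, contributing 22 each; the remaining 5 contribute 0. Total contributed: 66.
The shared-equipment pool pays out 5.5 × 66 = 363.00 in total (split across the unequal shares, but the aggregate is all that matters for the group sum).
The 5 free-riders keep 22 each, adding 110. Group total = 110 + 363.00 = 473.00.

473.00 hours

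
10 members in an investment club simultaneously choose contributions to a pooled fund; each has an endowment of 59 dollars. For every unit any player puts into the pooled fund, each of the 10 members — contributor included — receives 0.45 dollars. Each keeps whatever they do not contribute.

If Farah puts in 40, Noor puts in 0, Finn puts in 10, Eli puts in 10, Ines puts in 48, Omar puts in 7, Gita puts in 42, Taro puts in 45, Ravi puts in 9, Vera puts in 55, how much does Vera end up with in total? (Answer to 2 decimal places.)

123.70 dollars

Total contributed: 40 + 0 + 10 + 10 + 48 + 7 + 42 + 45 + 9 + 55 = 266.
Each receives 0.45 × 266 = 119.70 from the pooled fund.
Vera keeps 59 − 55 = 4, so Vera's payoff is 4 + 119.70 = 123.70.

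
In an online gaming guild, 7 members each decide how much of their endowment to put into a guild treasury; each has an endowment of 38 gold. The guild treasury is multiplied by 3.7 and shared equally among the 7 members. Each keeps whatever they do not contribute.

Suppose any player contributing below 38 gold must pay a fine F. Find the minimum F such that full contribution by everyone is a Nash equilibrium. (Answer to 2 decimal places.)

Given the others contribute fully, the best deviation is to contribute 0 (any partial contribution still incurs the fine and gives up units whose private return 0.5286 is below 1).
Deviating from 38 to 0 saves 38 gold but forfeits the deviator's share of the drop in the guild treasury: 3.7/7 × 38 = 20.09.
So the deviation gain is 38 − 20.09 = 17.91, and the fine must be at least 17.91 gold to wipe it out.

17.91 gold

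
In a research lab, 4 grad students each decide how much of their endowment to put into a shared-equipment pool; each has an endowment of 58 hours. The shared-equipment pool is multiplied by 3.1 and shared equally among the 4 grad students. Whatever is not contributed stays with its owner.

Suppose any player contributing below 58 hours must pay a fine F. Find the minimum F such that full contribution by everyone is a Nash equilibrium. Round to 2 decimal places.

Given the others contribute fully, the best deviation is to contribute 0 (any partial contribution still incurs the fine and gives up units whose private return 0.7750 is below 1).
Deviating from 58 to 0 saves 58 hours but forfeits the deviator's share of the drop in the shared-equipment pool: 3.1/4 × 58 = 44.95.
So the deviation gain is 58 − 44.95 = 13.05, and the fine must be at least 13.05 hours to wipe it out.

13.05 hours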